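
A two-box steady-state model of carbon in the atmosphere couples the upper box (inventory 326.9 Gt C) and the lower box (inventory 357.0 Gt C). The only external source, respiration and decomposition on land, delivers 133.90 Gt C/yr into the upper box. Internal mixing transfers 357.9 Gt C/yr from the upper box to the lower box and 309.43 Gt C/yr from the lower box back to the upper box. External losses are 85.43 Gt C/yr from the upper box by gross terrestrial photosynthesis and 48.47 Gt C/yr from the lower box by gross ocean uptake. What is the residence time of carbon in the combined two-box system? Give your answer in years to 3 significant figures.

For the system as a whole, the A↔B exchange is internal and contributes nothing to the throughput; only the external sinks remove mass.
M_total = 326.9 + 357.0 = 683.90 Gt C.
ΣF_external_out = 85.43 + 48.47 = 133.90 Gt C/yr.
τ = M_total / ΣF_ext = 683.90 / 133.90 = 5.108 yr.

5.11 yr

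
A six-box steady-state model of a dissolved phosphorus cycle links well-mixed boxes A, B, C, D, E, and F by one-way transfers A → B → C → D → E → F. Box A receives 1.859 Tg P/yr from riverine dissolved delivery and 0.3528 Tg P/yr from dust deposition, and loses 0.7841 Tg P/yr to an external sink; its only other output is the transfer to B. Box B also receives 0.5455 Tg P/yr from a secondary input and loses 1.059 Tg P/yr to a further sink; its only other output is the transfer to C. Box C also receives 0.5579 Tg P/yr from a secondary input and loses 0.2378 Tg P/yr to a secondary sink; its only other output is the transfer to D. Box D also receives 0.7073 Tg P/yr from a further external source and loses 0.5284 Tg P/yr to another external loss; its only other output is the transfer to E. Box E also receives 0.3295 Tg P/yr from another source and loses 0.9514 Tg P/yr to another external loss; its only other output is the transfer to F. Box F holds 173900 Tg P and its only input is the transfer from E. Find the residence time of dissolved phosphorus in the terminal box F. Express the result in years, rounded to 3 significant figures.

220000 yr

Box A: F(A→B) = (1.859 + 0.3528) − 0.7841 = 1.4277 Tg P/yr.
Box B: F(B→C) = (1.4277 + 0.5455) − 1.059 = 0.91420 Tg P/yr.
Box C: F(C→D) = (0.91420 + 0.5579) − 0.2378 = 1.2343 Tg P/yr.
Box D: F(D→E) = (1.2343 + 0.7073) − 0.5284 = 1.4132 Tg P/yr.
Box E: F(E→F) = (1.4132 + 0.3295) − 0.9514 = 0.79130 Tg P/yr.
Box F throughput = its input = 0.79130 Tg P/yr; τ = 173900 / 0.79130 = 219800 yr.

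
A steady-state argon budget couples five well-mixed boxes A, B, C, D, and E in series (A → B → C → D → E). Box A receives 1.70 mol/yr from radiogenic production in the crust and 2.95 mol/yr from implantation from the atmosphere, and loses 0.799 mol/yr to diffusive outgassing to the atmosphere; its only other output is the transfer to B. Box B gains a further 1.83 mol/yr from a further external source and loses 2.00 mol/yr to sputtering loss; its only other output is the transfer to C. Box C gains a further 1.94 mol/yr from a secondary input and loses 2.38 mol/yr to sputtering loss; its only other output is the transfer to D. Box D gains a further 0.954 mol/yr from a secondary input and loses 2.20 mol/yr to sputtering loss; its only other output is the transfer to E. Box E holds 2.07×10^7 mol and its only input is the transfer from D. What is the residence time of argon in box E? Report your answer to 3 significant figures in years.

Box A: F(A→B) = (1.70 + 2.95) − 0.799 = 3.8510 mol/yr.
Box B: F(B→C) = (3.8510 + 1.83) − 2.00 = 3.6810 mol/yr.
Box C: F(C→D) = (3.6810 + 1.94) − 2.38 = 3.2410 mol/yr.
Box D: F(D→E) = (3.2410 + 0.954) − 2.20 = 1.9950 mol/yr.
Box E throughput = its input = 1.9950 mol/yr; τ = 2.07×10^7 / 1.9950 = 1.038×10^7 yr.

1.04×10^7 yr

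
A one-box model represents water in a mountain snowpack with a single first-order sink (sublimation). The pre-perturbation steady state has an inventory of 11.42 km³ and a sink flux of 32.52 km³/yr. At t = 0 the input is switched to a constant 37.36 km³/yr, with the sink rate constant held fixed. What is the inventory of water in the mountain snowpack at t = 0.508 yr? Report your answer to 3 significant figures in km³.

τ = M₀/F₀ = 11.42/32.52 = 0.3512 yr; rate constant k = 1/τ.
New steady state M_∞ = F₁/k = F₁·τ = 37.36 × 0.3512 = 13.120 km³.
M(t) = M_∞ + (M₀ − M_∞)·e^(−t/τ); t/τ = 0.508/0.3512 = 1.447, so e^(−t/τ) = 0.2354.
M(t) = 13.120 − 1.700 × 0.2354 = 12.720 km³.

12.7 km³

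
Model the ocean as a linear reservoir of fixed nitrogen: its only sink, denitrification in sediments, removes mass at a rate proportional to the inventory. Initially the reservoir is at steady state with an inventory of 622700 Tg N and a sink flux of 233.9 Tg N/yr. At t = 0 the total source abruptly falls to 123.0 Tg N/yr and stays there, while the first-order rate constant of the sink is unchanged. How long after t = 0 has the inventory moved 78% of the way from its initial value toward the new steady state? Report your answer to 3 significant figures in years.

τ = M₀/F₀ = 622700/233.9 = 2662 yr.
The remaining gap fraction is e^(−t/τ); 78% covered ⇒ e^(−t/τ) = 0.220.
t = −τ ln(0.220) = 2662 × 1.514 = 4031 yr.

4030 yr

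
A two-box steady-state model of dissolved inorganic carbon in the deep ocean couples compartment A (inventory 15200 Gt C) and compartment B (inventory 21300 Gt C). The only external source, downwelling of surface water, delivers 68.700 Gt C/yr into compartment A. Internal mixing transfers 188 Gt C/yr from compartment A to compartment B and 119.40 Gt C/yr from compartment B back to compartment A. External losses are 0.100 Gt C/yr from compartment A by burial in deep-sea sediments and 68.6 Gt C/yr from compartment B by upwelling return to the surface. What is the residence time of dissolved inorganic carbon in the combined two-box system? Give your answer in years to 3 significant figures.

For the system as a whole, the A↔B exchange is internal and contributes nothing to the throughput; only the external sinks remove mass.
M_total = 15200 + 21300 = 36500 Gt C.
ΣF_external_out = 0.100 + 68.6 = 68.700 Gt C/yr.
τ = M_total / ΣF_ext = 36500 / 68.700 = 531.3 yr.

531 yr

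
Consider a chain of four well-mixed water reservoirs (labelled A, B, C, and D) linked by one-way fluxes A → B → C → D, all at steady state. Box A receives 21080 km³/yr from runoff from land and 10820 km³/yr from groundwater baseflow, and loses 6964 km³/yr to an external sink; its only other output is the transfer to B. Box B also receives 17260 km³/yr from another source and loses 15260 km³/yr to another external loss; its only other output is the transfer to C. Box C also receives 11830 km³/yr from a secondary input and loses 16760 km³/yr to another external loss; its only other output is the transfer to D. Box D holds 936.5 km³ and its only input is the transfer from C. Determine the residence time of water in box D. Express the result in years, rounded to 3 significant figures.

Box A: F(A→B) = (21080 + 10820) − 6964 = 24936 km³/yr.
Box B: F(B→C) = (24936 + 17260) − 15260 = 26936 km³/yr.
Box C: F(C→D) = (26936 + 11830) − 16760 = 22006 km³/yr.
Box D throughput = its input = 22006 km³/yr; τ = 936.5 / 22006 = 0.04256 yr.

0.0426 yr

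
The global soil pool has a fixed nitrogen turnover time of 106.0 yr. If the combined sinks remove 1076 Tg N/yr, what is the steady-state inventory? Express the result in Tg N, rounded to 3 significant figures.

114000 Tg N

τ = M/F ⇒ M = τ × F = 106.0 × 1076 = 114100 Tg N.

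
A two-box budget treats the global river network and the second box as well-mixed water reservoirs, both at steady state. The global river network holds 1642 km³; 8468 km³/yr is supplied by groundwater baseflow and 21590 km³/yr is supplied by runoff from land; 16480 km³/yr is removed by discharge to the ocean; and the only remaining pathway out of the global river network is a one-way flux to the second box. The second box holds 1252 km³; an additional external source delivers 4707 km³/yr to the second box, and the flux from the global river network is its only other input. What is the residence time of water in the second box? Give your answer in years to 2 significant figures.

0.068 yr

Balance the global river network: ΣF_in = 8468 + 21590 = 30058 km³/yr.
Flux to the second box = ΣF_in − (16480) = 13578 km³/yr.
Total input to the second box = 13578 + 4707 = 18285 km³/yr; at steady state this equals its total output.
τ = M / F = 1252 / 18285 = 0.06847 yr.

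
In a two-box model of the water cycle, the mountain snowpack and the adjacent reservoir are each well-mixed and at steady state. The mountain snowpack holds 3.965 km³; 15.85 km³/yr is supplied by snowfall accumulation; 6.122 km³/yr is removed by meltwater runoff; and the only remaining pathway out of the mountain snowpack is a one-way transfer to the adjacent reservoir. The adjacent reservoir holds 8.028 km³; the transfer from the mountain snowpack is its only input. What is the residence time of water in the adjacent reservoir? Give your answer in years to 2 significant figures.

Balance the mountain snowpack: ΣF_in = 15.850 km³/yr.
Transfer to the adjacent reservoir = ΣF_in − (6.122) = 9.7280 km³/yr.
At steady state the output of the adjacent reservoir equals its input, 9.7280 km³/yr.
τ = M / F = 8.028 / 9.7280 = 0.8252 yr.

0.83 yr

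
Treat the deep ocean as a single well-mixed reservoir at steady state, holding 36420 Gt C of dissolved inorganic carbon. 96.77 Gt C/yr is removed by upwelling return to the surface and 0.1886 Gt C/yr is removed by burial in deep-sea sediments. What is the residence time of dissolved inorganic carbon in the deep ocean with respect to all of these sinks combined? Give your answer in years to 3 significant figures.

376 yr

Total removal flux = 96.77 + 0.1886 = 96.959 Gt C/yr.
τ = M / ΣF_out = 36420 / 96.959 = 375.6 yr.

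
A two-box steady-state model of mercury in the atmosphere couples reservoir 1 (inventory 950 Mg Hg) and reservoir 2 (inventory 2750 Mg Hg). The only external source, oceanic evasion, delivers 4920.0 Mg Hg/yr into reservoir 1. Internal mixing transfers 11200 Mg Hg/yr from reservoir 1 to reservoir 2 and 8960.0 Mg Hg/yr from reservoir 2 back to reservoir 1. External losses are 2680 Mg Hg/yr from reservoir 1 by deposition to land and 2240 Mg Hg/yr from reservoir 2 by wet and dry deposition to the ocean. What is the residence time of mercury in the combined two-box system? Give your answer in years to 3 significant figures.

Residence time in the combined system uses the total inventory and the total *external* removal — internal exchanges between the two boxes cancel.
M_total = 950 + 2750 = 3700.0 Mg Hg.
ΣF_external_out = 2680 + 2240 = 4920.0 Mg Hg/yr.
τ = M_total / ΣF_ext = 3700.0 / 4920.0 = 0.7520 yr.

0.752 yr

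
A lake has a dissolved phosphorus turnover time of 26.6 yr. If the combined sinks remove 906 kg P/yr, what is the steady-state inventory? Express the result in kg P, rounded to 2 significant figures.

τ = M/F ⇒ M = τ × F = 26.6 × 906 = 24100 kg P.

24000 kg P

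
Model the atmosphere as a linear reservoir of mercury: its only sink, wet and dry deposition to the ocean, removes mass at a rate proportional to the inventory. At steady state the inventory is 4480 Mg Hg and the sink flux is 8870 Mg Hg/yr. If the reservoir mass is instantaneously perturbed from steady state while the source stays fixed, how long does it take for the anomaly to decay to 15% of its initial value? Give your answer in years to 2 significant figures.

For a linear reservoir the anomaly decays as exp(−t/τ) with τ = M/F = 4480/8870 = 0.5051 yr.
exp(−t/τ) = 0.15 ⇒ t = −τ ln(0.15) = 0.5051 × 1.897 = 0.9582 yr.

0.96 yr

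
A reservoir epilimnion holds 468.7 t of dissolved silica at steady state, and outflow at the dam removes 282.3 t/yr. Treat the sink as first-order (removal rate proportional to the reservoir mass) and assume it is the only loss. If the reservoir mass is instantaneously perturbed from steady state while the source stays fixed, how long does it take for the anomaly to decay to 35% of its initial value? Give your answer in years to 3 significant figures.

For a linear reservoir the anomaly decays as exp(−t/τ) with τ = M/F = 468.7/282.3 = 1.660 yr.
exp(−t/τ) = 0.35 ⇒ t = −τ ln(0.35) = 1.660 × 1.050 = 1.743 yr.

1.74 yr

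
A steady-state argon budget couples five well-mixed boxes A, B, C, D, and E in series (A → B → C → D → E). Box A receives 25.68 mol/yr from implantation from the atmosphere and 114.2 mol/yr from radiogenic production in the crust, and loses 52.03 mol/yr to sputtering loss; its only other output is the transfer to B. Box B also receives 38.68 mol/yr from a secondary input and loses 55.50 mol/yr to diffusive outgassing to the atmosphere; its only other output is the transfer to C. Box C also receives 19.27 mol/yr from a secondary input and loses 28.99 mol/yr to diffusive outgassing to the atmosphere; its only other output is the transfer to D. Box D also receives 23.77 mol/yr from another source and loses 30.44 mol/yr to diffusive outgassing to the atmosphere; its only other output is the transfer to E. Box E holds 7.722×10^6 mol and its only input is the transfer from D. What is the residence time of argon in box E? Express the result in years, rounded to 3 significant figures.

141000 yr

Box A: F(A→B) = (25.68 + 114.2) − 52.03 = 87.850 mol/yr.
Box B: F(B→C) = (87.850 + 38.68) − 55.50 = 71.030 mol/yr.
Box C: F(C→D) = (71.030 + 19.27) − 28.99 = 61.310 mol/yr.
Box D: F(D→E) = (61.310 + 23.77) − 30.44 = 54.640 mol/yr.
Box E throughput = its input = 54.640 mol/yr; τ = 7.722×10^6 / 54.640 = 141300 yr.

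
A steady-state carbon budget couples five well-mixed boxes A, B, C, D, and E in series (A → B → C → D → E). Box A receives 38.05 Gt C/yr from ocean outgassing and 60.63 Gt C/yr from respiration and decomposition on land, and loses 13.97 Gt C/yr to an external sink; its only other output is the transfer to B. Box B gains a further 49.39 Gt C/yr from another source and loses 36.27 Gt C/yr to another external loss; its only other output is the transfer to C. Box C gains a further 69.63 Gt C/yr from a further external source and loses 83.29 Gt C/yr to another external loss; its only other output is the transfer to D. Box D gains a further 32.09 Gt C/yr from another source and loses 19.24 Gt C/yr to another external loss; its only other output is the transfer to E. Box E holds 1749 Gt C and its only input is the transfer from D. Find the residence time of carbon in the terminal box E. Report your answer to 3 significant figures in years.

Box A: F(A→B) = (38.05 + 60.63) − 13.97 = 84.710 Gt C/yr.
Box B: F(B→C) = (84.710 + 49.39) − 36.27 = 97.830 Gt C/yr.
Box C: F(C→D) = (97.830 + 69.63) − 83.29 = 84.170 Gt C/yr.
Box D: F(D→E) = (84.170 + 32.09) − 19.24 = 97.020 Gt C/yr.
Box E throughput = its input = 97.020 Gt C/yr; τ = 1749 / 97.020 = 18.03 yr.

18.0 yr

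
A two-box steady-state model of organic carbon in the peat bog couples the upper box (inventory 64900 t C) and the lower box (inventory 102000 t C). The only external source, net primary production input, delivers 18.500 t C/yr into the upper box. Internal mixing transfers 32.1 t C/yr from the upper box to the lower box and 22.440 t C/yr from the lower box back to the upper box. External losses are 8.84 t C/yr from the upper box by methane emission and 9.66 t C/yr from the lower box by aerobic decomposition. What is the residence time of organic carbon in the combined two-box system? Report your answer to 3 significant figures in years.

Residence time in the combined system uses the total inventory and the total *external* removal — internal exchanges between the two boxes cancel.
M_total = 64900 + 102000 = 166900 t C.
ΣF_external_out = 8.84 + 9.66 = 18.500 t C/yr.
τ = M_total / ΣF_ext = 166900 / 18.500 = 9022 yr.

9020 yr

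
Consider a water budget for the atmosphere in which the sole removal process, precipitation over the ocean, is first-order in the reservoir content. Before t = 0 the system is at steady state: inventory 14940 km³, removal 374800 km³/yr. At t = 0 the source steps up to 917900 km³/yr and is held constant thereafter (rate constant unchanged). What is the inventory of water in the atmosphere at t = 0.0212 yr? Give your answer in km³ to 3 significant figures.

23900 km³

τ = M₀/F₀ = 14940/374800 = 0.03986 yr; rate constant k = 1/τ.
New steady state M_∞ = F₁/k = F₁·τ = 917900 × 0.03986 = 36589 km³.
M(t) = M_∞ + (M₀ − M_∞)·e^(−t/τ); t/τ = 0.0212/0.03986 = 0.5318, so e^(−t/τ) = 0.5875.
M(t) = 36589 − 21650 × 0.5875 = 23870 km³.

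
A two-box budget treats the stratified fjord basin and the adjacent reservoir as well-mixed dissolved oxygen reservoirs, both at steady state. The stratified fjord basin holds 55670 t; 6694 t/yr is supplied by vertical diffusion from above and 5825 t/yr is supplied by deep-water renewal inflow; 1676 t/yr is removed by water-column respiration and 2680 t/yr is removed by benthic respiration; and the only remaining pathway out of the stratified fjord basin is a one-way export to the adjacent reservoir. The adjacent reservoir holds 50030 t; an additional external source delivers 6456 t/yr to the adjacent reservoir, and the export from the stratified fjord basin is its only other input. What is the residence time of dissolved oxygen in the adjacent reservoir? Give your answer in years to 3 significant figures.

Balance the stratified fjord basin: ΣF_in = 6694 + 5825 = 12519 t/yr.
Export to the adjacent reservoir = ΣF_in − (1676 + 2680) = 8163.0 t/yr.
Total input to the adjacent reservoir = 8163.0 + 6456 = 14619 t/yr; at steady state this equals its total output.
τ = M / F = 50030 / 14619 = 3.422 yr.

3.42 yr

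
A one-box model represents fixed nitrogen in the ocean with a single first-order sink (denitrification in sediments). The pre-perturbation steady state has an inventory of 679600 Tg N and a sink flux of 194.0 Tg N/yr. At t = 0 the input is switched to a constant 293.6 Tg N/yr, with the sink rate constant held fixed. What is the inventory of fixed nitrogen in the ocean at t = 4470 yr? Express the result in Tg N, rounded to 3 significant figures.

Residence time τ = M₀/F₀ = 3503 yr. The eventual steady state is M_∞ = M₀·(F₁/F₀) = 679600 × 293.6/194.0 = 1.0285×10^6 Tg N.
The anomaly ΔM(t) = M(t) − M_∞ decays as ΔM₀·e^(−t/τ) with ΔM₀ = 679600 − 1.0285×10^6 = −348900 Tg N.
At t = 4470 yr, e^(−t/τ) = e^(−1.276) = 0.2791, so ΔM = −97400 Tg N and M = 1.0285×10^6 − 97400 = 931110 Tg N.

931000 Tg N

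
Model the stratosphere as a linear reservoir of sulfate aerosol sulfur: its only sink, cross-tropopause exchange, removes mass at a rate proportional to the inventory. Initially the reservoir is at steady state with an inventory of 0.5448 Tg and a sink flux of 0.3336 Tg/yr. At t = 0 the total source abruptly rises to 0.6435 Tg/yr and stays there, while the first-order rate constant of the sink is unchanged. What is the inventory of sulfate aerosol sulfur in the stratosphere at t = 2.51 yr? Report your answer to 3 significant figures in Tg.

0.942 Tg

τ = M₀/F₀ = 0.5448/0.3336 = 1.633 yr; rate constant k = 1/τ.
New steady state M_∞ = F₁/k = F₁·τ = 0.6435 × 1.633 = 1.0509 Tg.
M(t) = M_∞ + (M₀ − M_∞)·e^(−t/τ); t/τ = 2.51/1.633 = 1.537, so e^(−t/τ) = 0.2150.
M(t) = 1.0509 − 0.5061 × 0.2150 = 0.94207 Tg.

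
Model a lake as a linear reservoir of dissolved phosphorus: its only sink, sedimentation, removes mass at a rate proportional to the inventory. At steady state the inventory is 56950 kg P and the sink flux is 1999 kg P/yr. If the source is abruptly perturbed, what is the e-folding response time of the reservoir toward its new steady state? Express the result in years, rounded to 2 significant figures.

For a linear reservoir the response time equals the residence time τ = M/F.
τ = 56950 / 1999 = 28.49 yr.

28 yr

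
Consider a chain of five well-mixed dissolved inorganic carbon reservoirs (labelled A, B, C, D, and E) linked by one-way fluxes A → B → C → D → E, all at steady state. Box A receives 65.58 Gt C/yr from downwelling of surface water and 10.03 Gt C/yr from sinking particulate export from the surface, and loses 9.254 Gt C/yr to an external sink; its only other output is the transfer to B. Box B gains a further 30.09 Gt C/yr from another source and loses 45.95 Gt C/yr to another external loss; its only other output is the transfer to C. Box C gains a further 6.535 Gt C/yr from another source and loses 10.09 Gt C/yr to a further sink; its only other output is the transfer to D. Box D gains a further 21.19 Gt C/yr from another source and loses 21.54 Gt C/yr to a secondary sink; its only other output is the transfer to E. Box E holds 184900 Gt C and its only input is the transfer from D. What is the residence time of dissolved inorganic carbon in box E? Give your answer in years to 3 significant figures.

Box A: F(A→B) = (65.58 + 10.03) − 9.254 = 66.356 Gt C/yr.
Box B: F(B→C) = (66.356 + 30.09) − 45.95 = 50.496 Gt C/yr.
Box C: F(C→D) = (50.496 + 6.535) − 10.09 = 46.941 Gt C/yr.
Box D: F(D→E) = (46.941 + 21.19) − 21.54 = 46.591 Gt C/yr.
Box E throughput = its input = 46.591 Gt C/yr; τ = 184900 / 46.591 = 3969 yr.

3970 yr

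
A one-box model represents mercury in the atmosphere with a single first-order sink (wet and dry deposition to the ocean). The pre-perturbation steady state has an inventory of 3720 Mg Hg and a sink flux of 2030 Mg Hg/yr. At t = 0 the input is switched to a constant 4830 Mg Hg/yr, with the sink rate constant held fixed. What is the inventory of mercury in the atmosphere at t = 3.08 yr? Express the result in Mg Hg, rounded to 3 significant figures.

Residence time τ = M₀/F₀ = 1.833 yr. The eventual steady state is M_∞ = M₀·(F₁/F₀) = 3720 × 4830/2030 = 8851.0 Mg Hg.
The anomaly ΔM(t) = M(t) − M_∞ decays as ΔM₀·e^(−t/τ) with ΔM₀ = 3720 − 8851.0 = −5131 Mg Hg.
At t = 3.08 yr, e^(−t/τ) = e^(−1.681) = 0.1862, so ΔM = −955.6 Mg Hg and M = 8851.0 − 955.6 = 7895.5 Mg Hg.

7900 Mg Hg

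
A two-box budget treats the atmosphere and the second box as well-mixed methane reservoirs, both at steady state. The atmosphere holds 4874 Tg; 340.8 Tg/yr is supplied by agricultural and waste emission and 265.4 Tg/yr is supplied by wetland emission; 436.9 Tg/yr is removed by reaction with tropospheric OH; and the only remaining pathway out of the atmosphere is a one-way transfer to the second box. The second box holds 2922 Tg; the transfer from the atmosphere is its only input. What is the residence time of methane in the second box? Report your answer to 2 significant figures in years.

17 yr

Balance the atmosphere: ΣF_in = 340.8 + 265.4 = 606.20 Tg/yr.
Transfer to the second box = ΣF_in − (436.9) = 169.30 Tg/yr.
At steady state the output of the second box equals its input, 169.30 Tg/yr.
τ = M / F = 2922 / 169.30 = 17.26 yr.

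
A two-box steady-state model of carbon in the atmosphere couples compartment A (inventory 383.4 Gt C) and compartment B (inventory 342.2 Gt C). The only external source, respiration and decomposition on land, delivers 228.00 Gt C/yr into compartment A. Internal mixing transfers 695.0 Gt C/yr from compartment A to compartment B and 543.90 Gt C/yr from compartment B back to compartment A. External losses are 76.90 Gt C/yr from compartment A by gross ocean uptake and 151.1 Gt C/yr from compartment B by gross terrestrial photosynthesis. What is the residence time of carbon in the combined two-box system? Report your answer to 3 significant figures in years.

Treat the two boxes together as one reservoir: the mixing fluxes between them are internal recycling, so τ = ΣM / Σ(external losses).
M_total = 383.4 + 342.2 = 725.60 Gt C.
ΣF_external_out = 76.90 + 151.1 = 228.00 Gt C/yr.
τ = M_total / ΣF_ext = 725.60 / 228.00 = 3.182 yr.

3.18 yr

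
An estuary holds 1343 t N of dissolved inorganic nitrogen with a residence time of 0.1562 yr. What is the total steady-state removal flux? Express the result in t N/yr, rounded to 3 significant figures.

8600 t N/yr

F = M / τ = 1343 / 0.1562 = 8598 t N/yr.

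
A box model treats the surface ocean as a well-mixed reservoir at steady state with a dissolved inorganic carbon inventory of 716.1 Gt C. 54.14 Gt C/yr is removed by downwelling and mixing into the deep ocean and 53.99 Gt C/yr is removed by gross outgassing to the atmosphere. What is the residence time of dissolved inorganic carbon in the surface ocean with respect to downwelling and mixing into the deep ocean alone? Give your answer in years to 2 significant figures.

Residence time with respect to a single sink: τ = M / F_sink.
τ = 716.1 / 54.14 = 13.23 yr.

13 yr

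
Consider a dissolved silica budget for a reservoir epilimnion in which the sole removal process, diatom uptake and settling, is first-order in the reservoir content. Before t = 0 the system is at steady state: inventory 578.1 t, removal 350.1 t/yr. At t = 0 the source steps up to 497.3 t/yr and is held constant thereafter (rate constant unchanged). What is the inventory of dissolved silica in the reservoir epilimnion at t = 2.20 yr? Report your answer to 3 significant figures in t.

τ = M₀/F₀ = 578.1/350.1 = 1.651 yr; rate constant k = 1/τ.
New steady state M_∞ = F₁/k = F₁·τ = 497.3 × 1.651 = 821.16 t.
M(t) = M_∞ + (M₀ − M_∞)·e^(−t/τ); t/τ = 2.20/1.651 = 1.332, so e^(−t/τ) = 0.2639.
M(t) = 821.16 − 243.1 × 0.2639 = 757.03 t.

757 t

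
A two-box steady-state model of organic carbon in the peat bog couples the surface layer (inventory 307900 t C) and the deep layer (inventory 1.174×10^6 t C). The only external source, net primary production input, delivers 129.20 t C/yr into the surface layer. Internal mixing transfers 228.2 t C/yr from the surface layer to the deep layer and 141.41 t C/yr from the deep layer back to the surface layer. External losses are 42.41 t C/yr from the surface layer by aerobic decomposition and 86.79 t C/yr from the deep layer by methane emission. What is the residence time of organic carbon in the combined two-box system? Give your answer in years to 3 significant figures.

11500 yr

Treat the two boxes together as one reservoir: the mixing fluxes between them are internal recycling, so τ = ΣM / Σ(external losses).
M_total = 307900 + 1.174×10^6 = 1.4819×10^6 t C.
ΣF_external_out = 42.41 + 86.79 = 129.20 t C/yr.
τ = M_total / ΣF_ext = 1.4819×10^6 / 129.20 = 11470 yr.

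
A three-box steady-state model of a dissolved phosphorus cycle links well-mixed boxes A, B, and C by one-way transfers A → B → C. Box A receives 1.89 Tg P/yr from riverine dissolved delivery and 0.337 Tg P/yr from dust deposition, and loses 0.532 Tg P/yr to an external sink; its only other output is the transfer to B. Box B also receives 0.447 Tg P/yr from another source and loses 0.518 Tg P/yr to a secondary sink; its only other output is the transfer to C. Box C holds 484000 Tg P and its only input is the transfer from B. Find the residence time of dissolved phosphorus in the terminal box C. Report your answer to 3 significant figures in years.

Box A: F(A→B) = (1.89 + 0.337) − 0.532 = 1.6950 Tg P/yr.
Box B: F(B→C) = (1.6950 + 0.447) − 0.518 = 1.6240 Tg P/yr.
Box C throughput = its input = 1.6240 Tg P/yr; τ = 484000 / 1.6240 = 298000 yr.

298000 yr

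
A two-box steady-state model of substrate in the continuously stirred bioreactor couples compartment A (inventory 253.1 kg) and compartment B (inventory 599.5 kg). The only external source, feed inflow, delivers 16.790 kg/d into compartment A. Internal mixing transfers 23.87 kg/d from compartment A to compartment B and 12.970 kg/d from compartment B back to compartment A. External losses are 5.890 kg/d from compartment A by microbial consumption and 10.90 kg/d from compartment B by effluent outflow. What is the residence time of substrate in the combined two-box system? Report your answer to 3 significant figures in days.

For the system as a whole, the A↔B exchange is internal and contributes nothing to the throughput; only the external sinks remove mass.
M_total = 253.1 + 599.5 = 852.60 kg.
ΣF_external_out = 5.890 + 10.90 = 16.790 kg/d.
τ = M_total / ΣF_ext = 852.60 / 16.790 = 50.78 d.

50.8 d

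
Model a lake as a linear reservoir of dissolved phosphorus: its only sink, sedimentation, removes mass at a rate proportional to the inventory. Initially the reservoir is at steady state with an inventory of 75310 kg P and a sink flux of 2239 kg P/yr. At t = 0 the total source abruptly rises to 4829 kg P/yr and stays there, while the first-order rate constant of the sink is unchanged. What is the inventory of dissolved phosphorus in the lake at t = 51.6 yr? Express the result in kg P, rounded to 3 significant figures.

144000 kg P

The sink rate constant is k = F₀/M₀ = 2239/75310 = 0.02973 yr⁻¹.
Solving dM/dt = F₁ − kM with M(0) = M₀ gives M(t) = F₁/k + (M₀ − F₁/k)·e^(−kt).
F₁/k = 4829/0.02973 = 162430 kg P; kt = 0.02973 × 51.6 = 1.534, e^(−kt) = 0.2157.
M(51.6) = 162430 + (75310 − 162430) × 0.2157 = 162430 − 18790 = 143640 kg P.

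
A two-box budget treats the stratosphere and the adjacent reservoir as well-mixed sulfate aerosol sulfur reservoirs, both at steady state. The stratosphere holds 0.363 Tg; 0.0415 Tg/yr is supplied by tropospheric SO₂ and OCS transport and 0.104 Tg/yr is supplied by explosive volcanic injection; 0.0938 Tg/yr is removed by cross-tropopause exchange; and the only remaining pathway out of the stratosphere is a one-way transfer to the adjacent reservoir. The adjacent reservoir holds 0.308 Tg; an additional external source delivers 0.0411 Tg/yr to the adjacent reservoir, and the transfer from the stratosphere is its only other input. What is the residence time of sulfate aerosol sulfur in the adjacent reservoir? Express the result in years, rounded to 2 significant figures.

3.3 yr

Balance the stratosphere: ΣF_in = 0.0415 + 0.104 = 0.14550 Tg/yr.
Transfer to the adjacent reservoir = ΣF_in − (0.0938) = 0.051700 Tg/yr.
Total input to the adjacent reservoir = 0.051700 + 0.0411 = 0.092800 Tg/yr; at steady state this equals its total output.
τ = M / F = 0.308 / 0.092800 = 3.319 yr.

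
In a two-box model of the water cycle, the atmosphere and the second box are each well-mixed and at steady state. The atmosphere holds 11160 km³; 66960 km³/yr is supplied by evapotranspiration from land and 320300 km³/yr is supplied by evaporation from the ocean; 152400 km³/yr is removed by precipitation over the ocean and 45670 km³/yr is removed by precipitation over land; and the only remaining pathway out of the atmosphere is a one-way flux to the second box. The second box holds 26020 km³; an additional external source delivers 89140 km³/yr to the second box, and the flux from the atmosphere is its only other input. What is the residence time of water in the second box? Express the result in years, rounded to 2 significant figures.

0.093 yr

Balance the atmosphere: ΣF_in = 66960 + 320300 = 387260 km³/yr.
Flux to the second box = ΣF_in − (152400 + 45670) = 189190 km³/yr.
Total input to the second box = 189190 + 89140 = 278330 km³/yr; at steady state this equals its total output.
τ = M / F = 26020 / 278330 = 0.09349 yr.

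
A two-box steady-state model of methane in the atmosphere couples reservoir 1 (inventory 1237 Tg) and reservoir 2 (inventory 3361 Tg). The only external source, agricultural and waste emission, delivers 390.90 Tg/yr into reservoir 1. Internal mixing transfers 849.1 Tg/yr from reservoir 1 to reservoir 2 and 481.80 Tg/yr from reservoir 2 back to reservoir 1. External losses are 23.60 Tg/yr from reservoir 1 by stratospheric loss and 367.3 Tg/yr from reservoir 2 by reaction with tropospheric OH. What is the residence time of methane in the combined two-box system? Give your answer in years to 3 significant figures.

For the system as a whole, the A↔B exchange is internal and contributes nothing to the throughput; only the external sinks remove mass.
M_total = 1237 + 3361 = 4598.0 Tg.
ΣF_external_out = 23.60 + 367.3 = 390.90 Tg/yr.
τ = M_total / ΣF_ext = 4598.0 / 390.90 = 11.76 yr.

11.8 yr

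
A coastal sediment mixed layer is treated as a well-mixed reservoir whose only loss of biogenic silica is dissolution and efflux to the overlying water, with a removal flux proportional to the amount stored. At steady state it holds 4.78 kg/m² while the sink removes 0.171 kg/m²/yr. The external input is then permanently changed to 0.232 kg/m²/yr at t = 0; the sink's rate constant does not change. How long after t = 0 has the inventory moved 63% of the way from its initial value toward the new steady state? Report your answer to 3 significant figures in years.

τ = M₀/F₀ = 4.78/0.171 = 27.95 yr.
The remaining gap fraction is e^(−t/τ); 63% covered ⇒ e^(−t/τ) = 0.370.
t = −τ ln(0.370) = 27.95 × 0.9943 = 27.79 yr.

27.8 yr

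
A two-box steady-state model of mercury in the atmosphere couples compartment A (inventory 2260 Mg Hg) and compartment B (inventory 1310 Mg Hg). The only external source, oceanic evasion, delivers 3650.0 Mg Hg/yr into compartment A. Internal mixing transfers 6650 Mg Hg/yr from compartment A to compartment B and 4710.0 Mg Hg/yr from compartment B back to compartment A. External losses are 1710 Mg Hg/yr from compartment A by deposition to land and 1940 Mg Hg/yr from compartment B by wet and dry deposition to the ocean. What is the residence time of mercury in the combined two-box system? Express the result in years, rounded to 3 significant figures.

0.978 yr

Residence time in the combined system uses the total inventory and the total *external* removal — internal exchanges between the two boxes cancel.
M_total = 2260 + 1310 = 3570.0 Mg Hg.
ΣF_external_out = 1710 + 1940 = 3650.0 Mg Hg/yr.
τ = M_total / ΣF_ext = 3570.0 / 3650.0 = 0.9781 yr.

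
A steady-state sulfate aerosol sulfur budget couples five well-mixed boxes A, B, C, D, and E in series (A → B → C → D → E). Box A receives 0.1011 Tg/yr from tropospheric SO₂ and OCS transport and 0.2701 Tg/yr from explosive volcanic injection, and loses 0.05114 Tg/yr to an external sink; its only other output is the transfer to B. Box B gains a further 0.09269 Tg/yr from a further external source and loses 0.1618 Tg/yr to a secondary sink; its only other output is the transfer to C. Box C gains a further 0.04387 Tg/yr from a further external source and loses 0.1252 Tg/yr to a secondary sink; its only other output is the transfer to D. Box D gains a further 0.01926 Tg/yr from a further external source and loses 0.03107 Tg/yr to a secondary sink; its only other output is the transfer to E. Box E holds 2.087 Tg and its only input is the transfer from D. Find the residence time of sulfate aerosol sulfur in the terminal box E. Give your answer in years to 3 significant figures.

13.2 yr

Box A: F(A→B) = (0.1011 + 0.2701) − 0.05114 = 0.32006 Tg/yr.
Box B: F(B→C) = (0.32006 + 0.09269) − 0.1618 = 0.25095 Tg/yr.
Box C: F(C→D) = (0.25095 + 0.04387) − 0.1252 = 0.16962 Tg/yr.
Box D: F(D→E) = (0.16962 + 0.01926) − 0.03107 = 0.15781 Tg/yr.
Box E throughput = its input = 0.15781 Tg/yr; τ = 2.087 / 0.15781 = 13.22 yr.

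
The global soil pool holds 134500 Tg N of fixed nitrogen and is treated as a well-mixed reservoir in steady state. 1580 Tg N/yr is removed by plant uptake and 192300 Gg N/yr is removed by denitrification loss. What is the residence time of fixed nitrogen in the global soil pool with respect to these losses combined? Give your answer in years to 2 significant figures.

76 yr

Convert the denitrification loss flux: 192300 Gg N/yr = 192.3 Tg N/yr.
Total removal = 1580 + 192.3 = 1772.3 Tg N/yr.
τ = M / ΣF_out = 134500 / 1772.3 = 75.89 yr.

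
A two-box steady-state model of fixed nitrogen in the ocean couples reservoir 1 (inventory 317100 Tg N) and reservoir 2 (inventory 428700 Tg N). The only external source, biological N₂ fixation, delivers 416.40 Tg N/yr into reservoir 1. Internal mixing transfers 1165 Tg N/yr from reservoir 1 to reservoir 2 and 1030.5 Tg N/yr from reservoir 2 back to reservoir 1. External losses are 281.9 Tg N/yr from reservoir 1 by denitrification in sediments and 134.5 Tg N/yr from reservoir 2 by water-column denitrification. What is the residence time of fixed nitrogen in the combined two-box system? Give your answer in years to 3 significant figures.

Treat the two boxes together as one reservoir: the mixing fluxes between them are internal recycling, so τ = ΣM / Σ(external losses).
M_total = 317100 + 428700 = 745800 Tg N.
ΣF_external_out = 281.9 + 134.5 = 416.40 Tg N/yr.
τ = M_total / ΣF_ext = 745800 / 416.40 = 1791 yr.

1790 yr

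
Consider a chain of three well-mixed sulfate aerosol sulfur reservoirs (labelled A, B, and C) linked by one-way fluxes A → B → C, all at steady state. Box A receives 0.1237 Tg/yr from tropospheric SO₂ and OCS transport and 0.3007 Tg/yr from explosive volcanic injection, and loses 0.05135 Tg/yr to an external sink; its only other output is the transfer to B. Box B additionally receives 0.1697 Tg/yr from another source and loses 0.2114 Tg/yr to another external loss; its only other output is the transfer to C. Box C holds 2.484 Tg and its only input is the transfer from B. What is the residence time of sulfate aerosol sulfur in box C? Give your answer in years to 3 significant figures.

Box A: F(A→B) = (0.1237 + 0.3007) − 0.05135 = 0.37305 Tg/yr.
Box B: F(B→C) = (0.37305 + 0.1697) − 0.2114 = 0.33135 Tg/yr.
Box C throughput = its input = 0.33135 Tg/yr; τ = 2.484 / 0.33135 = 7.497 yr.

7.50 yr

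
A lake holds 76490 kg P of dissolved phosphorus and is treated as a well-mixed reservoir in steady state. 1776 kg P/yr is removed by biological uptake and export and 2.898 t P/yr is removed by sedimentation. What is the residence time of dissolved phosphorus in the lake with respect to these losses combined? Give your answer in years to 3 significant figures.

16.4 yr

Convert the sedimentation flux: 2.898 t P/yr = 2898 kg P/yr.
Total removal = 1776 + 2898 = 4674.0 kg P/yr.
τ = M / ΣF_out = 76490 / 4674.0 = 16.36 yr.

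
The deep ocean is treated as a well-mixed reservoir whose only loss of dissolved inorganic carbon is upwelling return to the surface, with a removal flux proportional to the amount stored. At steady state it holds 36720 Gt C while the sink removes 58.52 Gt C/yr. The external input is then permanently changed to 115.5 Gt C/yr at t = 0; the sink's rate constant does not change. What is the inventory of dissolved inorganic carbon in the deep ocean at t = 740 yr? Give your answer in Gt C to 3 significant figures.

Residence time τ = M₀/F₀ = 627.5 yr. The eventual steady state is M_∞ = M₀·(F₁/F₀) = 36720 × 115.5/58.52 = 72474 Gt C.
The anomaly ΔM(t) = M(t) − M_∞ decays as ΔM₀·e^(−t/τ) with ΔM₀ = 36720 − 72474 = −35750 Gt C.
At t = 740 yr, e^(−t/τ) = e^(−1.179) = 0.3075, so ΔM = −10990 Gt C and M = 72474 − 10990 = 61480 Gt C.

61500 Gt C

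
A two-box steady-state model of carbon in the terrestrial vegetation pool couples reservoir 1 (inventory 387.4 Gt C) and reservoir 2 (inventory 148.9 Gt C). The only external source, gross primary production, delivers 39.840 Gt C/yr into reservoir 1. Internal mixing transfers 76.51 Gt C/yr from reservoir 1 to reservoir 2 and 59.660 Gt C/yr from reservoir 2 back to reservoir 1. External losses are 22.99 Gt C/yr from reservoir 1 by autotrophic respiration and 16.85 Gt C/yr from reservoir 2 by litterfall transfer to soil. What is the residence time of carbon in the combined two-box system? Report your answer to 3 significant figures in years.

For the system as a whole, the A↔B exchange is internal and contributes nothing to the throughput; only the external sinks remove mass.
M_total = 387.4 + 148.9 = 536.30 Gt C.
ΣF_external_out = 22.99 + 16.85 = 39.840 Gt C/yr.
τ = M_total / ΣF_ext = 536.30 / 39.840 = 13.46 yr.

13.5 yr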